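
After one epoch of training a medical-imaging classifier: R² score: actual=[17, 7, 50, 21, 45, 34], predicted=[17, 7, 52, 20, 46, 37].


ȳ = 29
SS_res = Σ(y-ŷ)² = 15
SS_tot = Σ(y-ȳ)² = 1414
R² = 1 - SS_res/SS_tot = 1 - 0.0106 = 0.9894

0.9894


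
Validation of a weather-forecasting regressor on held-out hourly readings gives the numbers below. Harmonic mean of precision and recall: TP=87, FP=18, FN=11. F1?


Precision = 87/105 = 0.8286
Recall = 87/98 = 0.8878
F1 = 2·P·R/(P+R) = 2·TP/(2·TP+FP+FN) = 174/(174+18+11) = 174/203 = 0.8571

0.8571


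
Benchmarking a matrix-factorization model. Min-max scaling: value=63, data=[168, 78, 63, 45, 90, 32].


min=32, max=168
(63-32)/(168-32) = 31/136 = 0.2279

0.2279


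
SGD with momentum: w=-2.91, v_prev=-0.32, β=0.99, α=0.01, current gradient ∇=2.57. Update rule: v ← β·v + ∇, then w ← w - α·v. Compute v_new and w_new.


v_new = 0.99·-0.32 + 2.57 = -0.3168 + 2.57 = 2.2532
w_new = -2.91 - 0.01·2.2532 = -2.91 - 0.022532 = -2.932532

v_new=2.2532, w_new=-2.932532


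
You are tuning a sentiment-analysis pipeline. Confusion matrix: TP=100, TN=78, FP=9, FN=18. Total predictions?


Total = TP + TN + FP + FN
= 100 + 78 + 9 + 18
= 205
(Predicted positive: 109, predicted negative: 96)

205


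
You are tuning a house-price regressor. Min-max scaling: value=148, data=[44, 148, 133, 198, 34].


min=34, max=198
(148-34)/(198-34) = 114/164 = 0.6951

0.6951


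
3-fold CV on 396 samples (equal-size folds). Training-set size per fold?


Fold size = 396/3 = 132
Training per fold = 396 - 132 = 264

264


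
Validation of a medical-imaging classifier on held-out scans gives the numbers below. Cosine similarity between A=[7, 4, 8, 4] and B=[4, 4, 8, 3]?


A·B = 7·4 + 4·4 + 8·8 + 4·3 = 120
‖A‖ = √145 = 12.0416, ‖B‖ = √105 = 10.247
cos = 120/(√145·√105) = 120/√15225 = 0.9725

0.9725


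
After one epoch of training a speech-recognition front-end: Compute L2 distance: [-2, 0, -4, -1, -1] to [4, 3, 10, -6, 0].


d = √((-2-4)² + (0-3)² + (-4-10)² + (-1+ 6)² + (-1-0)²)
  = √(36 + 9 + 196 + 25 + 1)
  = √267 = 16.3401

16.3401


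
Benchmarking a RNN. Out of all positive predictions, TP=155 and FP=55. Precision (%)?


Precision = TP/(TP+FP)
= 155/(155+55)
= 155/210 = 73.81%

73.81%


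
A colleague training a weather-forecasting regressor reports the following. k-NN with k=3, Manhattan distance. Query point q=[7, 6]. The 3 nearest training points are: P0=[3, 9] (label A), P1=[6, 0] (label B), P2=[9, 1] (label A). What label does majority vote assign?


d(q,P0) = 7  (label A)
d(q,P1) = 7  (label B)
d(q,P2) = 7  (label A)
Votes: A=2, B=1
Majority → A

A


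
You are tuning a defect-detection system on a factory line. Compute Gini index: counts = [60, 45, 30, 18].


Probabilities: [60/153, 45/153, 30/153, 18/153] ≈ [0.3922, 0.2941, 0.1961, 0.1176]
Σpᵢ² = (3600 + 2025 + 900 + 324)/153² = 6849/23409
Gini = 1 - Σpᵢ² = 1 - 6849/23409 = 0.7074

0.7074


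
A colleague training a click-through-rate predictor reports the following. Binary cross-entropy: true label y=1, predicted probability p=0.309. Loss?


BCE = -[y·ln(p) + (1-y)·ln(1-p)]
= -1·ln(0.309) - 0
= -ln(0.309) = 1.1744

1.1744


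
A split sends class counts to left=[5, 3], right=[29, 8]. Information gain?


Parent = [34, 11], H_parent = 0.8024
H_left = 0.9544 (n=8), H_right = 0.7532 (n=37)
H_children = (8/45)·0.9544 + (37/45)·0.7532 = 0.789
IG = 0.8024 - 0.789 = 0.0134

0.0134


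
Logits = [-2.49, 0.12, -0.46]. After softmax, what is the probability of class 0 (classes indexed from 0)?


Exponentials: e^-2.49=0.0829, e^0.12=1.1275, e^-0.46=0.6313
Sum = 1.8417
Softmax = [0.045, 0.6122, 0.3428]
p[0] = 0.0829/1.8417 = 0.045

0.045


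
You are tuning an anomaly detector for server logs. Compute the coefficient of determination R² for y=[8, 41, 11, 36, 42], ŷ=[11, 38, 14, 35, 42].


ȳ = 27.6
SS_res = Σ(y-ŷ)² = 28
SS_tot = Σ(y-ȳ)² = 1117.2
R² = 1 - SS_res/SS_tot = 1 - 0.0251 = 0.9749

0.9749


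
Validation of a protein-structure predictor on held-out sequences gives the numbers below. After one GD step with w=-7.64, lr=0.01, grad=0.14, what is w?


w_new = w - α·∇
= -7.64 - 0.01·0.14
= -7.64 - 0.0014
= -7.6414

-7.6414


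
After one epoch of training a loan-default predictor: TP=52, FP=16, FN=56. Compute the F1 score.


Precision = 52/68 = 0.7647
Recall = 52/108 = 0.4815
F1 = 2·P·R/(P+R) = 2·TP/(2·TP+FP+FN) = 104/(104+16+56) = 104/176 = 0.5909

0.5909


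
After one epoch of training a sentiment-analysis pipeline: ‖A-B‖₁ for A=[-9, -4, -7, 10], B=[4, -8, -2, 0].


d = |-9-4| + |-4+ 8| + |-7+ 2| + |10-0|
  = 13 + 4 + 5 + 10
  = 32

32


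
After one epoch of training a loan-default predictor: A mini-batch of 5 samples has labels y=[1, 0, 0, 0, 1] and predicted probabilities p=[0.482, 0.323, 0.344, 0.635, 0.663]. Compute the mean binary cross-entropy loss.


L[0] = -ln(0.482) = 0.7298
L[1] = -ln(1-0.323) = -ln(0.677) = 0.3901
L[2] = -ln(1-0.344) = -ln(0.656) = 0.4216
L[3] = -ln(1-0.635) = -ln(0.365) = 1.0079
L[4] = -ln(0.663) = 0.411
mean = (0.7298 + 0.3901 + 0.4216 + 1.0079 + 0.411)/5 = 0.5921

0.5921


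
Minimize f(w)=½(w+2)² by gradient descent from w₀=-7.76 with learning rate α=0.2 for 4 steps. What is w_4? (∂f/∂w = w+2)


step 1: grad = -7.76+2 = -5.76; w = -7.76 - 0.2·(-5.76) = -6.608
step 2: grad = -6.608+2 = -4.608; w = -6.608 - 0.2·(-4.608) = -5.6864
step 3: grad = -5.6864+2 = -3.6864; w = -5.6864 - 0.2·(-3.6864) = -4.94912
step 4: grad = -4.94912+2 = -2.94912; w = -4.94912 - 0.2·(-2.94912) = -4.359296

-4.359296


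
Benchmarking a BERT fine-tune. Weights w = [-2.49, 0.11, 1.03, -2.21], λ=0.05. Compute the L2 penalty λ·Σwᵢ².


‖w‖₂² = (-2.49)² + (0.11)² + (1.03)² + (-2.21)²
     = 6.2001 + 0.0121 + 1.0609 + 4.8841
     = 12.1572
λ·‖w‖₂² = 0.05·12.1572 = 0.60786

0.60786


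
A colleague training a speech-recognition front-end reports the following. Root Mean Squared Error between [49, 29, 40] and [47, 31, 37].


MSE = 17/3 = 5.6667
RMSE = √(17/3) = 2.3805

2.3805


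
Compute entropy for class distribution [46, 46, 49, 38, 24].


Probabilities: [46/203, 46/203, 49/203, 38/203, 24/203] ≈ [0.2266, 0.2266, 0.2414, 0.1872, 0.1182]
H = -((46/203)·log₂(46/203) + (46/203)·log₂(46/203) + (49/203)·log₂(49/203) + (38/203)·log₂(38/203) + (24/203)·log₂(24/203))
  = 2.2823 bits

2.2823 bits


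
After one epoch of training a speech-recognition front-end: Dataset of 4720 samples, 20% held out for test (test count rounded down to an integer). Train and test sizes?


Test = ⌊4720·20/100⌋ = 944
Train = 4720 - 944 = 3776

Train: 3776, Test: 944


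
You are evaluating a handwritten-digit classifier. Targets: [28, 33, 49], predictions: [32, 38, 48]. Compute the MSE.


Squared errors: (28-32)²=16, (33-38)²=25, (49-48)²=1
Sum = 42
MSE = 42/3 = 14

14


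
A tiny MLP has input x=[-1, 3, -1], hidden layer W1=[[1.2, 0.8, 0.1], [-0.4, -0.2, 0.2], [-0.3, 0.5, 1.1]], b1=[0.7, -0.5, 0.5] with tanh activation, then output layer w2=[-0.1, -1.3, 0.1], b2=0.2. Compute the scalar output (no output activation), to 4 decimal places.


z1[0] = (1.2)·(-1) + (0.8)·(3) + (0.1)·(-1) + 0.7 = 1.8
z1[1] = (-0.4)·(-1) + (-0.2)·(3) + (0.2)·(-1) - 0.5 = -0.9
z1[2] = (-0.3)·(-1) + (0.5)·(3) + (1.1)·(-1) + 0.5 = 1.2
h = tanh(z1) = [0.9468, -0.7163, 0.8337]
output = (-0.1)·(0.9468) + (-1.3)·(-0.7163) + (0.1)·(0.8337) + 0.2 = 1.1199

1.1199


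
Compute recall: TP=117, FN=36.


Recall = TP/(TP+FN)
= 117/(117+36)
= 117/153 = 76.47%

76.47%


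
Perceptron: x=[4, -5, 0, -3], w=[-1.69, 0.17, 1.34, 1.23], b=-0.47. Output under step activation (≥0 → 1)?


z = (4)·(-1.69) + (-5)·(0.17) + (0)·(1.34) + (-3)·(1.23) - 0.47
  = -11.77
step(z) = 0 (z<0)

0


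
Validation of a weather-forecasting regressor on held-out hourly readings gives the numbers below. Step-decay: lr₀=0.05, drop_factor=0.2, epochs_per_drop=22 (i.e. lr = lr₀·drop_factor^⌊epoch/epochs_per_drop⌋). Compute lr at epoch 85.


n_drops = ⌊85/22⌋ = 3
lr = 0.05·0.2^3 = 0.05·0.008 = 0.0004

0.0004


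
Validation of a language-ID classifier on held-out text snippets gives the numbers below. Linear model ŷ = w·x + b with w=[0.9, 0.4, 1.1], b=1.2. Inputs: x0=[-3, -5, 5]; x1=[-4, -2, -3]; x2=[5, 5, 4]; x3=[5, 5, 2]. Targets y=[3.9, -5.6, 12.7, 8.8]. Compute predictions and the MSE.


ŷ0 = (0.9)·(-3) + (0.4)·(-5) + (1.1)·(5) + 1.2 = 2.0
ŷ1 = (0.9)·(-4) + (0.4)·(-2) + (1.1)·(-3) + 1.2 = -6.5
ŷ2 = (0.9)·(5) + (0.4)·(5) + (1.1)·(4) + 1.2 = 12.1
ŷ3 = (0.9)·(5) + (0.4)·(5) + (1.1)·(2) + 1.2 = 9.9
errors² = [3.61, 0.81, 0.36, 1.21]
MSE = 5.9900/4 = 1.4975

1.4975


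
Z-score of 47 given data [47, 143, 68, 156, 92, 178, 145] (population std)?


μ = 118.4286, σ = 45.6911
z = (47 - 118.4286)/45.6911 = -1.5633

-1.5633


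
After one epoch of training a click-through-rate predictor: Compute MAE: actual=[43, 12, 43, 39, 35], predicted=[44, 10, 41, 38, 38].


Absolute errors: |43-44|=1, |12-10|=2, |43-41|=2, |39-38|=1, |35-38|=3
Sum = 9
MAE = 9/5 = 9/5

9/5


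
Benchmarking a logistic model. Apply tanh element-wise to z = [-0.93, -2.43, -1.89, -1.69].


tanh(-0.93) = -0.7306
tanh(-2.43) = -0.9846
tanh(-1.89) = -0.9554
tanh(-1.69) = -0.9341
result = [-0.7306, -0.9846, -0.9554, -0.9341]

[-0.7306, -0.9846, -0.9554, -0.9341]


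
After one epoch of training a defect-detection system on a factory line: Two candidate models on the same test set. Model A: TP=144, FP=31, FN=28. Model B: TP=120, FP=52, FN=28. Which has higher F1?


Model A: P=144/175=0.8229, R=144/172=0.8372, F1=2PR/(P+R)=2TP/(2TP+FP+FN)=288/347=0.83
Model B: P=120/172=0.6977, R=120/148=0.8108, F1=2PR/(P+R)=2TP/(2TP+FP+FN)=240/320=0.75
0.83 > 0.75 → Model A

Model A


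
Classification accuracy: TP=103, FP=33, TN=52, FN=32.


Accuracy = (TP+TN)/(TP+TN+FP+FN)
= (103+52)/(220)
= 155/220 = 70.45%

70.45%


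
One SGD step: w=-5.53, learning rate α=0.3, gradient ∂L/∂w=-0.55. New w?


w_new = w - α·∇
= -5.53 - 0.3·-0.55
= -5.53 + 0.165
= -5.365

-5.365


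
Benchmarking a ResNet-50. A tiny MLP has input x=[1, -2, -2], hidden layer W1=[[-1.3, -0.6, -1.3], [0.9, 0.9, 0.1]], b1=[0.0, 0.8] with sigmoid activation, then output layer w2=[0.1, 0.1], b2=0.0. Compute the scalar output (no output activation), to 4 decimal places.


z1[0] = (-1.3)·(1) + (-0.6)·(-2) + (-1.3)·(-2) + 0.0 = 2.5
z1[1] = (0.9)·(1) + (0.9)·(-2) + (0.1)·(-2) + 0.8 = -0.3
h = sigmoid(z1) = [0.9241, 0.4256]
output = (0.1)·(0.9241) + (0.1)·(0.4256) + 0.0 = 0.135

0.135


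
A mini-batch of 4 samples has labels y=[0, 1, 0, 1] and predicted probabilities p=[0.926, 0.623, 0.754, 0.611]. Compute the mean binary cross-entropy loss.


L[0] = -ln(1-0.926) = -ln(0.074) = 2.6037
L[1] = -ln(0.623) = 0.4732
L[2] = -ln(1-0.754) = -ln(0.246) = 1.4024
L[3] = -ln(0.611) = 0.4927
mean = (2.6037 + 0.4732 + 1.4024 + 0.4927)/4 = 1.243

1.243


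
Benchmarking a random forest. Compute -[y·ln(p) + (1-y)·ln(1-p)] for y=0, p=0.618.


BCE = -[y·ln(p) + (1-y)·ln(1-p)]
= -0 - 1·ln(1-0.618)
= -ln(0.382) = 0.9623

0.9623


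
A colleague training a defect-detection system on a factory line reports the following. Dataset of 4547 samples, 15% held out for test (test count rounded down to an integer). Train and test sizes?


Test = ⌊4547·15/100⌋ = 682
Train = 4547 - 682 = 3865

Train: 3865, Test: 682


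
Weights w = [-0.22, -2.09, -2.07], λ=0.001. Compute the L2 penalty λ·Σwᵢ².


‖w‖₂² = (-0.22)² + (-2.09)² + (-2.07)²
     = 0.0484 + 4.3681 + 4.2849
     = 8.7014
λ·‖w‖₂² = 0.001·8.7014 = 0.008701

0.008701


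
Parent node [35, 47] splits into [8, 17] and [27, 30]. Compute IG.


Parent = [35, 47], H_parent = 0.9845
H_left = 0.9044 (n=25), H_right = 0.998 (n=57)
H_children = (25/82)·0.9044 + (57/82)·0.998 = 0.9695
IG = 0.9845 - 0.9695 = 0.015

0.015


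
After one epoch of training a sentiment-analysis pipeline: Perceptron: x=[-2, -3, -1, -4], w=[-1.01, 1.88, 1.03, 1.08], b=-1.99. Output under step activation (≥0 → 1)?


z = (-2)·(-1.01) + (-3)·(1.88) + (-1)·(1.03) + (-4)·(1.08) - 1.99
  = -10.96
step(z) = 0 (z<0)

0


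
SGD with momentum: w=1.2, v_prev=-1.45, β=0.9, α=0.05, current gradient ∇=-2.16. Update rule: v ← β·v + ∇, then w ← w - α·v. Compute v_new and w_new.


v_new = 0.9·-1.45 - 2.16 = -1.305 - 2.16 = -3.465
w_new = 1.2 - 0.05·-3.465 = 1.2 + 0.17325 = 1.37325

v_new=-3.465, w_new=1.37325


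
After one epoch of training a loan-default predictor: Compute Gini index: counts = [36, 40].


Probabilities: [36/76, 40/76] ≈ [0.4737, 0.5263]
Σpᵢ² = (1296 + 1600)/76² = 2896/5776
Gini = 1 - Σpᵢ² = 1 - 2896/5776 = 0.4986

0.4986


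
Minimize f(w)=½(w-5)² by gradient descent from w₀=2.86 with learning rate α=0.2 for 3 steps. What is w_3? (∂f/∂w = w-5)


step 1: grad = 2.86-5 = -2.14; w = 2.86 - 0.2·(-2.14) = 3.288
step 2: grad = 3.288-5 = -1.712; w = 3.288 - 0.2·(-1.712) = 3.6304
step 3: grad = 3.6304-5 = -1.3696; w = 3.6304 - 0.2·(-1.3696) = 3.90432

3.90432


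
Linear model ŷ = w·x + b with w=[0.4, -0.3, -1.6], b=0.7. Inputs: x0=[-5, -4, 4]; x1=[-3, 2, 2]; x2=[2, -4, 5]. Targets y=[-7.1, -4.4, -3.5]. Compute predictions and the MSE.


ŷ0 = (0.4)·(-5) + (-0.3)·(-4) + (-1.6)·(4) + 0.7 = -6.5
ŷ1 = (0.4)·(-3) + (-0.3)·(2) + (-1.6)·(2) + 0.7 = -4.3
ŷ2 = (0.4)·(2) + (-0.3)·(-4) + (-1.6)·(5) + 0.7 = -5.3
errors² = [0.36, 0.01, 3.24]
MSE = 3.6100/3 = 1.2033

1.2033


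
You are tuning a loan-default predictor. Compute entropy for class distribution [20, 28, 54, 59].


Probabilities: [20/161, 28/161, 54/161, 59/161] ≈ [0.1242, 0.1739, 0.3354, 0.3665]
H = -((20/161)·log₂(20/161) + (28/161)·log₂(28/161) + (54/161)·log₂(54/161) + (59/161)·log₂(59/161))
  = 1.872 bits

1.872 bits


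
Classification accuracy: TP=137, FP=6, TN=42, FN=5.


Accuracy = (TP+TN)/(TP+TN+FP+FN)
= (137+42)/(190)
= 179/190 = 94.21%

94.21%


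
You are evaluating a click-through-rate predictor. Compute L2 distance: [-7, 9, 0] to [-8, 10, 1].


d = √((-7+ 8)² + (9-10)² + (0-1)²)
  = √(1 + 1 + 1)
  = √3 = 1.7321

1.7321


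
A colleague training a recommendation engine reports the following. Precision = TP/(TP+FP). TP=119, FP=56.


Precision = TP/(TP+FP)
= 119/(119+56)
= 119/175 = 68.0%

68.0%


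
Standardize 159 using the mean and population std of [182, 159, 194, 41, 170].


μ = 149.2, σ = 55.3512
z = (159 - 149.2)/55.3512 = 0.1771

0.1771


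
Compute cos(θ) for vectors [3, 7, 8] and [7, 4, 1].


A·B = 3·7 + 7·4 + 8·1 = 57
‖A‖ = √122 = 11.0454, ‖B‖ = √66 = 8.124
cos = 57/(√122·√66) = 57/√8052 = 0.6352

0.6352


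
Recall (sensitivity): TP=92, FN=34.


Recall = TP/(TP+FN)
= 92/(92+34)
= 92/126 = 73.02%

73.02%


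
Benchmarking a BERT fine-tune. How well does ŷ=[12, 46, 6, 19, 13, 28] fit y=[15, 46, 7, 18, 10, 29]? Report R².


ȳ = 20.8333
SS_res = Σ(y-ŷ)² = 21
SS_tot = Σ(y-ȳ)² = 1050.83
R² = 1 - SS_res/SS_tot = 1 - 0.02 = 0.98

0.98


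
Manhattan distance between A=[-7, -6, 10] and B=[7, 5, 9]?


d = |-7-7| + |-6-5| + |10-9|
  = 14 + 11 + 1
  = 26

26


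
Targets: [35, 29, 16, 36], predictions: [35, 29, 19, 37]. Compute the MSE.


Squared errors: (35-35)²=0, (29-29)²=0, (16-19)²=9, (36-37)²=1
Sum = 10
MSE = 10/4 = 5/2

5/2


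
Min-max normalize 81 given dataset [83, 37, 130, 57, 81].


min=37, max=130
(81-37)/(130-37) = 44/93 = 0.4731

0.4731


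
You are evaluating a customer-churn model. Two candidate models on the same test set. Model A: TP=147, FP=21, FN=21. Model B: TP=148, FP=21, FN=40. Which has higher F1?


Model A: P=147/168=0.875, R=147/168=0.875, F1=2PR/(P+R)=2TP/(2TP+FP+FN)=294/336=0.875
Model B: P=148/169=0.8757, R=148/188=0.7872, F1=2PR/(P+R)=2TP/(2TP+FP+FN)=296/357=0.8291
0.875 > 0.8291 → Model A

Model A


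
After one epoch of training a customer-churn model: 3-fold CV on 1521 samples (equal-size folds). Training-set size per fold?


Fold size = 1521/3 = 507
Training per fold = 1521 - 507 = 1014

1014


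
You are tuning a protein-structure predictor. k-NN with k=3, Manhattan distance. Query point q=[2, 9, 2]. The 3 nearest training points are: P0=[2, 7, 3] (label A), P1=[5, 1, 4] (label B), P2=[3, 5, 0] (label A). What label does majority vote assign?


d(q,P0) = 3  (label A)
d(q,P1) = 13  (label B)
d(q,P2) = 7  (label A)
Votes: A=2, B=1
Majority → A

A


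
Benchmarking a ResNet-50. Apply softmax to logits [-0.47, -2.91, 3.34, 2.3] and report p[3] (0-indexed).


Exponentials: e^-0.47=0.625, e^-2.91=0.0545, e^3.34=28.2191, e^2.3=9.9742
Sum = 38.8728
Softmax = [0.0161, 0.0014, 0.7259, 0.2566]
p[3] = 9.9742/38.8728 = 0.2566

0.2566


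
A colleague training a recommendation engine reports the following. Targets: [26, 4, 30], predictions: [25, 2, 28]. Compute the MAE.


Absolute errors: |26-25|=1, |4-2|=2, |30-28|=2
Sum = 5
MAE = 5/3 = 5/3

5/3


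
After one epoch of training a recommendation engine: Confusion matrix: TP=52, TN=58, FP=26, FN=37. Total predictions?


Total = TP + TN + FP + FN
= 52 + 58 + 26 + 37
= 173
(Predicted positive: 78, predicted negative: 95)

173


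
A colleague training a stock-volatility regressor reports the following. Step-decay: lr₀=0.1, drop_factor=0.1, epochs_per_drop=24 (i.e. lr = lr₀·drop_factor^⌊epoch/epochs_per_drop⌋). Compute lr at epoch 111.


n_drops = ⌊111/24⌋ = 4
lr = 0.1·0.1^4 = 0.1·0.0001 = 0.00001

0.00001


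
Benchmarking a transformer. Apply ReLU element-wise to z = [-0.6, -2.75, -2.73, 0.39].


ReLU(-0.6) = max(0, -0.6) = 0.0
ReLU(-2.75) = max(0, -2.75) = 0.0
ReLU(-2.73) = max(0, -2.73) = 0.0
ReLU(0.39) = max(0, 0.39) = 0.39
result = [0.0, 0.0, 0.0, 0.39]

[0.0, 0.0, 0.0, 0.39]


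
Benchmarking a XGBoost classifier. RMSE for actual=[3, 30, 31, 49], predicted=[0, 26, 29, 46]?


MSE = 38/4 = 9.5
RMSE = √(38/4) = 3.0822

3.0822


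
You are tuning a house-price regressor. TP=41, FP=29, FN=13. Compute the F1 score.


Precision = 41/70 = 0.5857
Recall = 41/54 = 0.7593
F1 = 2·P·R/(P+R) = 2·TP/(2·TP+FP+FN) = 82/(82+29+13) = 82/124 = 0.6613

0.6613


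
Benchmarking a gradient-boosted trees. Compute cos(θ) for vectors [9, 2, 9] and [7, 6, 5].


A·B = 9·7 + 2·6 + 9·5 = 120
‖A‖ = √166 = 12.8841, ‖B‖ = √110 = 10.4881
cos = 120/(√166·√110) = 120/√18260 = 0.888

0.888


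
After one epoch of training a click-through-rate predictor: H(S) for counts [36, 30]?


Probabilities: [36/66, 30/66] ≈ [0.5455, 0.4545]
H = -((36/66)·log₂(36/66) + (30/66)·log₂(30/66))
  = 0.994 bits

0.994 bits


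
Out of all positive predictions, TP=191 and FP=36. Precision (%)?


Precision = TP/(TP+FP)
= 191/(191+36)
= 191/227 = 84.14%

84.14%


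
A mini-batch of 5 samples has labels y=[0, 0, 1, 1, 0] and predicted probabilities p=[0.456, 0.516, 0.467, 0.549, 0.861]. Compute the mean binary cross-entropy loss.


L[0] = -ln(1-0.456) = -ln(0.544) = 0.6088
L[1] = -ln(1-0.516) = -ln(0.484) = 0.7257
L[2] = -ln(0.467) = 0.7614
L[3] = -ln(0.549) = 0.5997
L[4] = -ln(1-0.861) = -ln(0.139) = 1.9733
mean = (0.6088 + 0.7257 + 0.7614 + 0.5997 + 1.9733)/5 = 0.9338

0.9338


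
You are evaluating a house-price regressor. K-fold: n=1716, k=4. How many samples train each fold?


Fold size = 1716/4 = 429
Training per fold = 1716 - 429 = 1287

1287


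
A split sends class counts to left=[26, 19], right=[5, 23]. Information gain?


Parent = [31, 42], H_parent = 0.9836
H_left = 0.9825 (n=45), H_right = 0.6769 (n=28)
H_children = (45/73)·0.9825 + (28/73)·0.6769 = 0.8653
IG = 0.9836 - 0.8653 = 0.1183

0.1183


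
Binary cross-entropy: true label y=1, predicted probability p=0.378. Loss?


BCE = -[y·ln(p) + (1-y)·ln(1-p)]
= -1·ln(0.378) - 0
= -ln(0.378) = 0.9729

0.9729


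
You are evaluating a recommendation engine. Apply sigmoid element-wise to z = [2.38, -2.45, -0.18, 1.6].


σ(2.38) = 1/(1+e^-2.38) = 0.9153
σ(-2.45) = 1/(1+e^2.45) = 0.0794
σ(-0.18) = 1/(1+e^0.18) = 0.4551
σ(1.6) = 1/(1+e^-1.6) = 0.832
result = [0.9153, 0.0794, 0.4551, 0.832]

[0.9153, 0.0794, 0.4551, 0.832]


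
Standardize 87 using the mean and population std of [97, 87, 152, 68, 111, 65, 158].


μ = 105.4286, σ = 34.661
z = (87 - 105.4286)/34.661 = -0.5317

-0.5317


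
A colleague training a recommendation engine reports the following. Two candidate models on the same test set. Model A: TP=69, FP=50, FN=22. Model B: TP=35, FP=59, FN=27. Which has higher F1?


Model A: P=69/119=0.5798, R=69/91=0.7582, F1=2PR/(P+R)=2TP/(2TP+FP+FN)=138/210=0.6571
Model B: P=35/94=0.3723, R=35/62=0.5645, F1=2PR/(P+R)=2TP/(2TP+FP+FN)=70/156=0.4487
0.6571 > 0.4487 → Model A

Model A


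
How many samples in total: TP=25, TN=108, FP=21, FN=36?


Total = TP + TN + FP + FN
= 25 + 108 + 21 + 36
= 190
(Predicted positive: 46, predicted negative: 144)

190


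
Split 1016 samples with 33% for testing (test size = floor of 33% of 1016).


Test = ⌊1016·33/100⌋ = 335
Train = 1016 - 335 = 681

Train: 681, Test: 335


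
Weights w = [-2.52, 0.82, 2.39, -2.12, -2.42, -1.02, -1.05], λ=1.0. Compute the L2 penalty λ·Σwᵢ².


‖w‖₂² = (-2.52)² + (0.82)² + (2.39)² + (-2.12)² + (-2.42)² + (-1.02)² + (-1.05)²
     = 6.3504 + 0.6724 + 5.7121 + 4.4944 + 5.8564 + 1.0404 + 1.1025
     = 25.2286
λ·‖w‖₂² = 1.0·25.2286 = 25.2286

25.2286


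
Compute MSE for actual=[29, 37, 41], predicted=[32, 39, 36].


Squared errors: (29-32)²=9, (37-39)²=4, (41-36)²=25
Sum = 38
MSE = 38/3 = 38/3

38/3


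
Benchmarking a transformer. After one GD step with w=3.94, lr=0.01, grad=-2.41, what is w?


w_new = w - α·∇
= 3.94 - 0.01·-2.41
= 3.94 + 0.0241
= 3.9641

3.9641


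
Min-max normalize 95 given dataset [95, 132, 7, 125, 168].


min=7, max=168
(95-7)/(168-7) = 88/161 = 0.5466

0.5466


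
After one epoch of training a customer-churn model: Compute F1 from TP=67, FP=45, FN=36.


Precision = 67/112 = 0.5982
Recall = 67/103 = 0.6505
F1 = 2·P·R/(P+R) = 2·TP/(2·TP+FP+FN) = 134/(134+45+36) = 134/215 = 0.6233

0.6233


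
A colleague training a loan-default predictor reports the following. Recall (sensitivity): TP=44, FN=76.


Recall = TP/(TP+FN)
= 44/(44+76)
= 44/120 = 36.67%

36.67%


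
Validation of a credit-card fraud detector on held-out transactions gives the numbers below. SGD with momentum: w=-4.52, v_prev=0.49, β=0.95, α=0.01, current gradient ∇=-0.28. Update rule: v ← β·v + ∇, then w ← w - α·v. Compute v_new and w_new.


v_new = 0.95·0.49 - 0.28 = 0.4655 - 0.28 = 0.1855
w_new = -4.52 - 0.01·0.1855 = -4.52 - 0.001855 = -4.521855

v_new=0.1855, w_new=-4.521855


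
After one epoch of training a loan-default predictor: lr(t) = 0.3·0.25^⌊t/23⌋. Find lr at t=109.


n_drops = ⌊109/23⌋ = 4
lr = 0.3·0.25^4 = 0.3·0.00390625 = 0.001171875

0.001171875


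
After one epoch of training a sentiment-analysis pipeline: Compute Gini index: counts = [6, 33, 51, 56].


Probabilities: [6/146, 33/146, 51/146, 56/146] ≈ [0.0411, 0.226, 0.3493, 0.3836]
Σpᵢ² = (36 + 1089 + 2601 + 3136)/146² = 6862/21316
Gini = 1 - Σpᵢ² = 1 - 6862/21316 = 0.6781

0.6781


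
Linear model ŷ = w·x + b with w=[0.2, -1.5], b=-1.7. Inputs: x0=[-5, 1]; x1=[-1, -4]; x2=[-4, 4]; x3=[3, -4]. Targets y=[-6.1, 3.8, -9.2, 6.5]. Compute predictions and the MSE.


ŷ0 = (0.2)·(-5) + (-1.5)·(1) - 1.7 = -4.2
ŷ1 = (0.2)·(-1) + (-1.5)·(-4) - 1.7 = 4.1
ŷ2 = (0.2)·(-4) + (-1.5)·(4) - 1.7 = -8.5
ŷ3 = (0.2)·(3) + (-1.5)·(-4) - 1.7 = 4.9
errors² = [3.61, 0.09, 0.49, 2.56]
MSE = 6.7500/4 = 1.6875

1.6875


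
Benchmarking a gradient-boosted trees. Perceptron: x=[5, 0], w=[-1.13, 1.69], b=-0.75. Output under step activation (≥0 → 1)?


z = (5)·(-1.13) + (0)·(1.69) - 0.75
  = -6.4
step(z) = 0 (z<0)

0


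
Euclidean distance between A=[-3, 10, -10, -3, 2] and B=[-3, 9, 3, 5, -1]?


d = √((-3+ 3)² + (10-9)² + (-10-3)² + (-3-5)² + (2+ 1)²)
  = √(0 + 1 + 169 + 64 + 9)
  = √243 = 15.5885

15.5885


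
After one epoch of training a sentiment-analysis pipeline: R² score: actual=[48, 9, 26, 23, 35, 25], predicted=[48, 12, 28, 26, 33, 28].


ȳ = 27.6667
SS_res = Σ(y-ŷ)² = 35
SS_tot = Σ(y-ȳ)² = 847.33
R² = 1 - SS_res/SS_tot = 1 - 0.0413 = 0.9587

0.9587


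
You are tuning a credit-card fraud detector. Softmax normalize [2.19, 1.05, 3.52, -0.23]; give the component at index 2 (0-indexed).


Exponentials: e^2.19=8.9352, e^1.05=2.8577, e^3.52=33.7844, e^-0.23=0.7945
Sum = 46.3718
Softmax = [0.1927, 0.0616, 0.7286, 0.0171]
p[2] = 33.7844/46.3718 = 0.7286

0.7286


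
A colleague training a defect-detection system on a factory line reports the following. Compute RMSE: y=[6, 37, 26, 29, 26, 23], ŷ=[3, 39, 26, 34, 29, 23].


MSE = 47/6 = 7.8333
RMSE = √(47/6) = 2.7988

2.7988


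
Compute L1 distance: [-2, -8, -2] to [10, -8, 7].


d = |-2-10| + |-8+ 8| + |-2-7|
  = 12 + 0 + 9
  = 21

21


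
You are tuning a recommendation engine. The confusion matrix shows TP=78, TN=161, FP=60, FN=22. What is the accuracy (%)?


Accuracy = (TP+TN)/(TP+TN+FP+FN)
= (78+161)/(321)
= 239/321 = 74.45%

74.45%


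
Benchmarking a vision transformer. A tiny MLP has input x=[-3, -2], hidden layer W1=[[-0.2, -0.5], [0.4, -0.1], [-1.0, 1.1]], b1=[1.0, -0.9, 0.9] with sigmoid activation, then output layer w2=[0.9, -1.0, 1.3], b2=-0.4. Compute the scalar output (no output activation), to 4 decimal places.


z1[0] = (-0.2)·(-3) + (-0.5)·(-2) + 1.0 = 2.6
z1[1] = (0.4)·(-3) + (-0.1)·(-2) - 0.9 = -1.9
z1[2] = (-1.0)·(-3) + (1.1)·(-2) + 0.9 = 1.7
h = sigmoid(z1) = [0.9309, 0.1301, 0.8455]
output = (0.9)·(0.9309) + (-1.0)·(0.1301) + (1.3)·(0.8455) - 0.4 = 1.4069

1.4069


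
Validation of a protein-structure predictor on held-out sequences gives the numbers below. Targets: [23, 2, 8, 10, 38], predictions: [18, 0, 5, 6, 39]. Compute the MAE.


Absolute errors: |23-18|=5, |2-0|=2, |8-5|=3, |10-6|=4, |38-39|=1
Sum = 15
MAE = 15/5 = 3

3


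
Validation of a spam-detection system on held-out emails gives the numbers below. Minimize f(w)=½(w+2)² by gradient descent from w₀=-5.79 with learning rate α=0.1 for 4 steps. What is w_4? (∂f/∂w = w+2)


step 1: grad = -5.79+2 = -3.79; w = -5.79 - 0.1·(-3.79) = -5.411
step 2: grad = -5.411+2 = -3.411; w = -5.411 - 0.1·(-3.411) = -5.0699
step 3: grad = -5.0699+2 = -3.0699; w = -5.0699 - 0.1·(-3.0699) = -4.76291
step 4: grad = -4.76291+2 = -2.76291; w = -4.76291 - 0.1·(-2.76291) = -4.486619

-4.486619


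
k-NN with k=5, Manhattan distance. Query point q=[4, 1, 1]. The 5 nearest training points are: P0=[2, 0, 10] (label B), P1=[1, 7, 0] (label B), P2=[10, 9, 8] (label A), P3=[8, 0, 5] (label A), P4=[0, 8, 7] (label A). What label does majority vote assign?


d(q,P0) = 12  (label B)
d(q,P1) = 10  (label B)
d(q,P2) = 21  (label A)
d(q,P3) = 9  (label A)
d(q,P4) = 17  (label A)
Votes: A=3, B=2
Majority → A

A


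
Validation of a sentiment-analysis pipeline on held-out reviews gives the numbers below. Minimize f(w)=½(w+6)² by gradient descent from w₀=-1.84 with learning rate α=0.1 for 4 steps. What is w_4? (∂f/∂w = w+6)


step 1: grad = -1.84+6 = 4.16; w = -1.84 - 0.1·(4.16) = -2.256
step 2: grad = -2.256+6 = 3.744; w = -2.256 - 0.1·(3.744) = -2.6304
step 3: grad = -2.6304+6 = 3.3696; w = -2.6304 - 0.1·(3.3696) = -2.96736
step 4: grad = -2.96736+6 = 3.03264; w = -2.96736 - 0.1·(3.03264) = -3.270624

-3.270624


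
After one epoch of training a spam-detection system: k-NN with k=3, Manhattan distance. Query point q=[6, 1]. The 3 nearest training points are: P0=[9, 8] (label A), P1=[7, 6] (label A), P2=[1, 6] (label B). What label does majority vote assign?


d(q,P0) = 10  (label A)
d(q,P1) = 6  (label A)
d(q,P2) = 10  (label B)
Votes: A=2, B=1
Majority → A

A


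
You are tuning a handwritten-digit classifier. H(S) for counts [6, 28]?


Probabilities: [6/34, 28/34] ≈ [0.1765, 0.8235]
H = -((6/34)·log₂(6/34) + (28/34)·log₂(28/34))
  = 0.6723 bits

0.6723 bits


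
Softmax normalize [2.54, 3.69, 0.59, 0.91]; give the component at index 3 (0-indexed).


Exponentials: e^2.54=12.6797, e^3.69=40.0448, e^0.59=1.804, e^0.91=2.4843
Sum = 57.0128
Softmax = [0.2224, 0.7024, 0.0316, 0.0436]
p[3] = 2.4843/57.0128 = 0.0436

0.0436


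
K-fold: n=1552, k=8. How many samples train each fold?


Fold size = 1552/8 = 194
Training per fold = 1552 - 194 = 1358

1358


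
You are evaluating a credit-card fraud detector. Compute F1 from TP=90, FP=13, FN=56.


Precision = 90/103 = 0.8738
Recall = 90/146 = 0.6164
F1 = 2·P·R/(P+R) = 2·TP/(2·TP+FP+FN) = 180/(180+13+56) = 180/249 = 0.7229

0.7229


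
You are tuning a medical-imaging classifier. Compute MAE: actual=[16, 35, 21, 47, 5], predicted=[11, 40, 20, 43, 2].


Absolute errors: |16-11|=5, |35-40|=5, |21-20|=1, |47-43|=4, |5-2|=3
Sum = 18
MAE = 18/5 = 18/5

18/5


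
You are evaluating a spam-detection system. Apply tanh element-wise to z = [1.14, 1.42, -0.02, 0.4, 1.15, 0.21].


tanh(1.14) = 0.8144
tanh(1.42) = 0.8896
tanh(-0.02) = -0.02
tanh(0.4) = 0.3799
tanh(1.15) = 0.8178
tanh(0.21) = 0.207
result = [0.8144, 0.8896, -0.02, 0.3799, 0.8178, 0.207]

[0.8144, 0.8896, -0.02, 0.3799, 0.8178, 0.207]


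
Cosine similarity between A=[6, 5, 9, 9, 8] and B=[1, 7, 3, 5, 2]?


A·B = 6·1 + 5·7 + 9·3 + 9·5 + 8·2 = 129
‖A‖ = √287 = 16.9411, ‖B‖ = √88 = 9.3808
cos = 129/(√287·√88) = 129/√25256 = 0.8117

0.8117


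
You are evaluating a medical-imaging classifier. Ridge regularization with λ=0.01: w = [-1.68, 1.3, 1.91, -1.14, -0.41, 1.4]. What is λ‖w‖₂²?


‖w‖₂² = (-1.68)² + (1.3)² + (1.91)² + (-1.14)² + (-0.41)² + (1.4)²
     = 2.8224 + 1.69 + 3.6481 + 1.2996 + 0.1681 + 1.96
     = 11.5882
λ·‖w‖₂² = 0.01·11.5882 = 0.115882

0.115882


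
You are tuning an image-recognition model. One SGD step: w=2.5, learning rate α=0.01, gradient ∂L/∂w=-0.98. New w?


w_new = w - α·∇
= 2.5 - 0.01·-0.98
= 2.5 + 0.0098
= 2.5098

2.5098


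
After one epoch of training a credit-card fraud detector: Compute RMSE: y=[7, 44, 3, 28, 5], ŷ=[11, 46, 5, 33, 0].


MSE = 74/5 = 14.8
RMSE = √(74/5) = 3.8471

3.8471


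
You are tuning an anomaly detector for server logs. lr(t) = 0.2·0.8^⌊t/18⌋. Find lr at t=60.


n_drops = ⌊60/18⌋ = 3
lr = 0.2·0.8^3 = 0.2·0.512 = 0.1024

0.1024


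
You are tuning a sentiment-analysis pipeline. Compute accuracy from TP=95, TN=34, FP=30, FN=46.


Accuracy = (TP+TN)/(TP+TN+FP+FN)
= (95+34)/(205)
= 129/205 = 62.93%

62.93%


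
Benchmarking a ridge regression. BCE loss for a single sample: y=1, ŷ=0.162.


BCE = -[y·ln(p) + (1-y)·ln(1-p)]
= -1·ln(0.162) - 0
= -ln(0.162) = 1.8202

1.8202


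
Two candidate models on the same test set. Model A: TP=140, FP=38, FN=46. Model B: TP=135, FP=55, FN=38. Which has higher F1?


Model A: P=140/178=0.7865, R=140/186=0.7527, F1=2PR/(P+R)=2TP/(2TP+FP+FN)=280/364=0.7692
Model B: P=135/190=0.7105, R=135/173=0.7803, F1=2PR/(P+R)=2TP/(2TP+FP+FN)=270/363=0.7438
0.7692 > 0.7438 → Model A

Model A


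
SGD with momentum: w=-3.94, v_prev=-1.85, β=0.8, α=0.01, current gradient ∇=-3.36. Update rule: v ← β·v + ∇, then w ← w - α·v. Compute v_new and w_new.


v_new = 0.8·-1.85 - 3.36 = -1.48 - 3.36 = -4.84
w_new = -3.94 - 0.01·-4.84 = -3.94 + 0.0484 = -3.8916

v_new=-4.84, w_new=-3.8916


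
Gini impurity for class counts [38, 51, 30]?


Probabilities: [38/119, 51/119, 30/119] ≈ [0.3193, 0.4286, 0.2521]
Σpᵢ² = (1444 + 2601 + 900)/119² = 4945/14161
Gini = 1 - Σpᵢ² = 1 - 4945/14161 = 0.6508

0.6508


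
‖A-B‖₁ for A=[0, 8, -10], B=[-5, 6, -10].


d = |0+ 5| + |8-6| + |-10+ 10|
  = 5 + 2 + 0
  = 7

7


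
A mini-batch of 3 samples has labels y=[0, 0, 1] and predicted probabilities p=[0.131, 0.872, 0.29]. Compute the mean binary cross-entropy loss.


L[0] = -ln(1-0.131) = -ln(0.869) = 0.1404
L[1] = -ln(1-0.872) = -ln(0.128) = 2.0557
L[2] = -ln(0.29) = 1.2379
mean = (0.1404 + 2.0557 + 1.2379)/3 = 1.1447

1.1447


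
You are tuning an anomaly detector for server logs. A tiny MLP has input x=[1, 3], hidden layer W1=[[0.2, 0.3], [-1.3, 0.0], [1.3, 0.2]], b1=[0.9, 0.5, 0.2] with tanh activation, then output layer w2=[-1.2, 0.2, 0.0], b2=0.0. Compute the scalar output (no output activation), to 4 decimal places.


z1[0] = (0.2)·(1) + (0.3)·(3) + 0.9 = 2.0
z1[1] = (-1.3)·(1) + (0.0)·(3) + 0.5 = -0.8
z1[2] = (1.3)·(1) + (0.2)·(3) + 0.2 = 2.1
h = tanh(z1) = [0.964, -0.664, 0.9705]
output = (-1.2)·(0.964) + (0.2)·(-0.664) + (0.0)·(0.9705) + 0.0 = -1.2896

-1.2896


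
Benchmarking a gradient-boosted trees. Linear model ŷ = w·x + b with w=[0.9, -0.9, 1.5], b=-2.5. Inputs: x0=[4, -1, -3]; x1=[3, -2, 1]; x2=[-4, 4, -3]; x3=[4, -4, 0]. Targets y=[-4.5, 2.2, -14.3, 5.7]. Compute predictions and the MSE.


ŷ0 = (0.9)·(4) + (-0.9)·(-1) + (1.5)·(-3) - 2.5 = -2.5
ŷ1 = (0.9)·(3) + (-0.9)·(-2) + (1.5)·(1) - 2.5 = 3.5
ŷ2 = (0.9)·(-4) + (-0.9)·(4) + (1.5)·(-3) - 2.5 = -14.2
ŷ3 = (0.9)·(4) + (-0.9)·(-4) + (1.5)·(0) - 2.5 = 4.7
errors² = [4.0, 1.69, 0.01, 1.0]
MSE = 6.7000/4 = 1.675

1.675


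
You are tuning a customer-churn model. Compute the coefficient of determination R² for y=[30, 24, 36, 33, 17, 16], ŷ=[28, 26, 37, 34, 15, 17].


ȳ = 26
SS_res = Σ(y-ŷ)² = 15
SS_tot = Σ(y-ȳ)² = 350
R² = 1 - SS_res/SS_tot = 1 - 0.0429 = 0.9571

0.9571


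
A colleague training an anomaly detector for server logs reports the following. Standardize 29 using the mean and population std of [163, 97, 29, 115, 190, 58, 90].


μ = 106, σ = 52.0384
z = (29 - 106)/52.0384 = -1.4797

-1.4797


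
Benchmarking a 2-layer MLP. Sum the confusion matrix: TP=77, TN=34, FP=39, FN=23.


Total = TP + TN + FP + FN
= 77 + 34 + 39 + 23
= 173
(Predicted positive: 116, predicted negative: 57)

173


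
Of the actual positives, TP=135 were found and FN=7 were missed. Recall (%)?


Recall = TP/(TP+FN)
= 135/(135+7)
= 135/142 = 95.07%

95.07%


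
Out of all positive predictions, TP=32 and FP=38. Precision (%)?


Precision = TP/(TP+FP)
= 32/(32+38)
= 32/70 = 45.71%

45.71%


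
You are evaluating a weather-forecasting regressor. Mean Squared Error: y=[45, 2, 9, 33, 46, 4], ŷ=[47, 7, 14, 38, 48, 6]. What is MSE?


Squared errors: (45-47)²=4, (2-7)²=25, (9-14)²=25, (33-38)²=25, (46-48)²=4, (4-6)²=4
Sum = 87
MSE = 87/6 = 29/2

29/2


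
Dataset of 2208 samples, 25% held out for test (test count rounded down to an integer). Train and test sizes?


Test = ⌊2208·25/100⌋ = 552
Train = 2208 - 552 = 1656

Train: 1656, Test: 552


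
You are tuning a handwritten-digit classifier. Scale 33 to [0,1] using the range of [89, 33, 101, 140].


min=33, max=140
(33-33)/(140-33) = 0/107 = 0.0

0.0


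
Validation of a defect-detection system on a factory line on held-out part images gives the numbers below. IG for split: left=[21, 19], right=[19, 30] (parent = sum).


Parent = [40, 49], H_parent = 0.9926
H_left = 0.9982 (n=40), H_right = 0.9633 (n=49)
H_children = (40/89)·0.9982 + (49/89)·0.9633 = 0.979
IG = 0.9926 - 0.979 = 0.0136

0.0136


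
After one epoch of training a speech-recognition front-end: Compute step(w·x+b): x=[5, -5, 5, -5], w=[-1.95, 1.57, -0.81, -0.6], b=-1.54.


z = (5)·(-1.95) + (-5)·(1.57) + (5)·(-0.81) + (-5)·(-0.6) - 1.54
  = -20.19
step(z) = 0 (z<0)

0


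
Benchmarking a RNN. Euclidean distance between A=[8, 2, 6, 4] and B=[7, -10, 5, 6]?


d = √((8-7)² + (2+ 10)² + (6-5)² + (4-6)²)
  = √(1 + 144 + 1 + 4)
  = √150 = 12.2474

12.2474


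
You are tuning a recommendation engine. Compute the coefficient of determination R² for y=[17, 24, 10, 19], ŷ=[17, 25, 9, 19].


ȳ = 17.5
SS_res = Σ(y-ŷ)² = 2
SS_tot = Σ(y-ȳ)² = 101
R² = 1 - SS_res/SS_tot = 1 - 0.0198 = 0.9802

0.9802


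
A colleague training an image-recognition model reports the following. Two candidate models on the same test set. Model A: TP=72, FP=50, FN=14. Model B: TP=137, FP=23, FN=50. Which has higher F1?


Model A: P=72/122=0.5902, R=72/86=0.8372, F1=2PR/(P+R)=2TP/(2TP+FP+FN)=144/208=0.6923
Model B: P=137/160=0.8562, R=137/187=0.7326, F1=2PR/(P+R)=2TP/(2TP+FP+FN)=274/347=0.7896
0.6923 < 0.7896 → Model B

Model B


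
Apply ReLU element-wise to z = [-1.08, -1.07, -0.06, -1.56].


ReLU(-1.08) = max(0, -1.08) = 0.0
ReLU(-1.07) = max(0, -1.07) = 0.0
ReLU(-0.06) = max(0, -0.06) = 0.0
ReLU(-1.56) = max(0, -1.56) = 0.0
result = [0.0, 0.0, 0.0, 0.0]

[0.0, 0.0, 0.0, 0.0]


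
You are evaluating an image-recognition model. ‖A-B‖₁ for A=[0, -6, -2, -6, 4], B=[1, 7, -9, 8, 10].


d = |0-1| + |-6-7| + |-2+ 9| + |-6-8| + |4-10|
  = 1 + 13 + 7 + 14 + 6
  = 41

41


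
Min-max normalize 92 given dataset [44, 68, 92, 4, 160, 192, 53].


min=4, max=192
(92-4)/(192-4) = 88/188 = 0.4681

0.4681


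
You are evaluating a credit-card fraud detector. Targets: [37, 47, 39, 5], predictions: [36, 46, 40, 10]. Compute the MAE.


Absolute errors: |37-36|=1, |47-46|=1, |39-40|=1, |5-10|=5
Sum = 8
MAE = 8/4 = 2

2


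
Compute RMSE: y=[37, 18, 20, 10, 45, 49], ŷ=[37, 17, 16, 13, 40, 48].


MSE = 52/6 = 8.6667
RMSE = √(52/6) = 2.9439

2.9439


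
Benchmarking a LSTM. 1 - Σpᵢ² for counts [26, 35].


Probabilities: [26/61, 35/61] ≈ [0.4262, 0.5738]
Σpᵢ² = (676 + 1225)/61² = 1901/3721
Gini = 1 - Σpᵢ² = 1 - 1901/3721 = 0.4891

0.4891


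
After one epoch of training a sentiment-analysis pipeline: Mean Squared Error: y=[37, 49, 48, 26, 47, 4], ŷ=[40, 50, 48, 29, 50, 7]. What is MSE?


Squared errors: (37-40)²=9, (49-50)²=1, (48-48)²=0, (26-29)²=9, (47-50)²=9, (4-7)²=9
Sum = 37
MSE = 37/6 = 37/6

37/6


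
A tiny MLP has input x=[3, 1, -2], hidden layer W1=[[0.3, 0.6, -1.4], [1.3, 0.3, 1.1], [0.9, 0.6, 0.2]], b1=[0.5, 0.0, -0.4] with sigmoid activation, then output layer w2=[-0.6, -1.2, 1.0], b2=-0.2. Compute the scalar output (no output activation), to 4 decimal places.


z1[0] = (0.3)·(3) + (0.6)·(1) + (-1.4)·(-2) + 0.5 = 4.8
z1[1] = (1.3)·(3) + (0.3)·(1) + (1.1)·(-2) + 0.0 = 2.0
z1[2] = (0.9)·(3) + (0.6)·(1) + (0.2)·(-2) - 0.4 = 2.5
h = sigmoid(z1) = [0.9918, 0.8808, 0.9241]
output = (-0.6)·(0.9918) + (-1.2)·(0.8808) + (1.0)·(0.9241) - 0.2 = -0.9279

-0.9279


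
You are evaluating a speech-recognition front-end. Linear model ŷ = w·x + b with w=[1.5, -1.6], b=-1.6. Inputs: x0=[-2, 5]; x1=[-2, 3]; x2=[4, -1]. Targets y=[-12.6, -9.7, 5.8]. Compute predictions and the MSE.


ŷ0 = (1.5)·(-2) + (-1.6)·(5) - 1.6 = -12.6
ŷ1 = (1.5)·(-2) + (-1.6)·(3) - 1.6 = -9.4
ŷ2 = (1.5)·(4) + (-1.6)·(-1) - 1.6 = 6.0
errors² = [0.0, 0.09, 0.04]
MSE = 0.1300/3 = 0.0433

0.0433


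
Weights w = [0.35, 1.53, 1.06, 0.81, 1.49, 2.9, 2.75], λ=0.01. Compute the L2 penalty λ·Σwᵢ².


‖w‖₂² = (0.35)² + (1.53)² + (1.06)² + (0.81)² + (1.49)² + (2.9)² + (2.75)²
     = 0.1225 + 2.3409 + 1.1236 + 0.6561 + 2.2201 + 8.41 + 7.5625
     = 22.4357
λ·‖w‖₂² = 0.01·22.4357 = 0.224357

0.224357


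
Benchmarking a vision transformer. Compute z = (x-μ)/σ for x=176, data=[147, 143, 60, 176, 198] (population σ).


μ = 144.8, σ = 46.9101
z = (176 - 144.8)/46.9101 = 0.6651

0.6651


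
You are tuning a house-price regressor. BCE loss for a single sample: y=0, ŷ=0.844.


BCE = -[y·ln(p) + (1-y)·ln(1-p)]
= -0 - 1·ln(1-0.844)
= -ln(0.156) = 1.8579

1.8579
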